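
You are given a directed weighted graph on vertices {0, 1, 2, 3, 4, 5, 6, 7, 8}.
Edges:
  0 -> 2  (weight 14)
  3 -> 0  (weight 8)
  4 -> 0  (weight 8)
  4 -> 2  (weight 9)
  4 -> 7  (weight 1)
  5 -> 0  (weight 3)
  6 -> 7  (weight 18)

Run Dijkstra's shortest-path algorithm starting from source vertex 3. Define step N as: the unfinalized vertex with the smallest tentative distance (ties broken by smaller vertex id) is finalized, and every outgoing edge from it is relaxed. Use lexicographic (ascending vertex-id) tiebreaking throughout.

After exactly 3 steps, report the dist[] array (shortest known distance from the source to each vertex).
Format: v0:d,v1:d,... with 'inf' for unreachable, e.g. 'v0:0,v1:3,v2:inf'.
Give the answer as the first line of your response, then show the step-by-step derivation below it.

v0:8,v1:inf,v2:22,v3:0,v4:inf,v5:inf,v6:inf,v7:inf,v8:inf

step 1: dist = v0:8,v1:inf,v2:inf,v3:0,v4:inf,v5:inf,v6:inf,v7:inf,v8:inf
step 2: dist = v0:8,v1:inf,v2:22,v3:0,v4:inf,v5:inf,v6:inf,v7:inf,v8:inf
step 3: dist = v0:8,v1:inf,v2:22,v3:0,v4:inf,v5:inf,v6:inf,v7:inf,v8:inf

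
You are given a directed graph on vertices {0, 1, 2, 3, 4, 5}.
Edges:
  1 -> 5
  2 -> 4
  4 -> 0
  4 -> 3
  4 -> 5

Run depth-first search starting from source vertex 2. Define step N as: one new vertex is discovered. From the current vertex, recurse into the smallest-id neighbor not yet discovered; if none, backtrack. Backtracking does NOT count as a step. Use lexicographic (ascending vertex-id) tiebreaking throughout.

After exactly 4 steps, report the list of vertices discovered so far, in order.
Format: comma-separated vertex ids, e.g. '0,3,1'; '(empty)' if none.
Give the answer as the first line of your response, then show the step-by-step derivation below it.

2,4,0,3

step 1: discover 2; path=2; order=2
step 2: discover 4; path=2>4; order=2,4
step 3: discover 0; path=2>4>0; order=2,4,0
step 4: discover 3; path=2>4>3; order=2,4,0,3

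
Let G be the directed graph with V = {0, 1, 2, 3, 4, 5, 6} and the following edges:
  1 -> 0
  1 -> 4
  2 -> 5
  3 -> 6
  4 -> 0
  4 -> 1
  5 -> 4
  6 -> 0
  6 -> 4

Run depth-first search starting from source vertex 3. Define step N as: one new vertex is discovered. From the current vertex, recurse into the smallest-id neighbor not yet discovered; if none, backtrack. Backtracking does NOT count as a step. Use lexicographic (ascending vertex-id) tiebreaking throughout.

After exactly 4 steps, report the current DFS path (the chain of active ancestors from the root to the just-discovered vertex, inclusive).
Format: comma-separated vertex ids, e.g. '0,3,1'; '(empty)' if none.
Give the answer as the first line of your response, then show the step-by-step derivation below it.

3,6,4

step 1: discover 3; path=3; order=3
step 2: discover 6; path=3>6; order=3,6
step 3: discover 0; path=3>6>0; order=3,6,0
step 4: discover 4; path=3>6>4; order=3,6,0,4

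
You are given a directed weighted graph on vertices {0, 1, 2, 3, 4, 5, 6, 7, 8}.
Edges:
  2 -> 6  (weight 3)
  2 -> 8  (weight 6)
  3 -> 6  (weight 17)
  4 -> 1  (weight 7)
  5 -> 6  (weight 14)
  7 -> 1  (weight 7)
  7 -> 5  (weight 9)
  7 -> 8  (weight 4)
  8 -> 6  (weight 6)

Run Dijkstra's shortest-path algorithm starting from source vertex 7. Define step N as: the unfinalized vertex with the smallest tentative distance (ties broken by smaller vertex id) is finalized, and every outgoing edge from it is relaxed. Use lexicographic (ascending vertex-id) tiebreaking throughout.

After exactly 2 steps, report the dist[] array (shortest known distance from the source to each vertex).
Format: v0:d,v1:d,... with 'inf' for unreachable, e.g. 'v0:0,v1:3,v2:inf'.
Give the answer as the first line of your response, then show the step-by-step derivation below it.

v0:inf,v1:7,v2:inf,v3:inf,v4:inf,v5:9,v6:10,v7:0,v8:4

step 1: dist = v0:inf,v1:7,v2:inf,v3:inf,v4:inf,v5:9,v6:inf,v7:0,v8:4
step 2: dist = v0:inf,v1:7,v2:inf,v3:inf,v4:inf,v5:9,v6:10,v7:0,v8:4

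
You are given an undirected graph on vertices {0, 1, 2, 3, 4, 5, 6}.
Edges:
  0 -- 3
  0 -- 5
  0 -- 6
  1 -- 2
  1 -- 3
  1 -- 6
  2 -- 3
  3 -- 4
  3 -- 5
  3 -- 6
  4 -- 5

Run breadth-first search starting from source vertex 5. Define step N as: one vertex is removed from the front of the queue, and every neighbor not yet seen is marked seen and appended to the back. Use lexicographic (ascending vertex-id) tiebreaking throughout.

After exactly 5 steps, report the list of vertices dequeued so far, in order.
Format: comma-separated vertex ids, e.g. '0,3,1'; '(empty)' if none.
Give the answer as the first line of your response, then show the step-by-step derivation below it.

5,0,3,4,6

step 1: dequeue 5; queue=[0,3,4]; order=5
step 2: dequeue 0; queue=[3,4,6]; order=5,0
step 3: dequeue 3; queue=[4,6,1,2]; order=5,0,3
step 4: dequeue 4; queue=[6,1,2]; order=5,0,3,4
step 5: dequeue 6; queue=[1,2]; order=5,0,3,4,6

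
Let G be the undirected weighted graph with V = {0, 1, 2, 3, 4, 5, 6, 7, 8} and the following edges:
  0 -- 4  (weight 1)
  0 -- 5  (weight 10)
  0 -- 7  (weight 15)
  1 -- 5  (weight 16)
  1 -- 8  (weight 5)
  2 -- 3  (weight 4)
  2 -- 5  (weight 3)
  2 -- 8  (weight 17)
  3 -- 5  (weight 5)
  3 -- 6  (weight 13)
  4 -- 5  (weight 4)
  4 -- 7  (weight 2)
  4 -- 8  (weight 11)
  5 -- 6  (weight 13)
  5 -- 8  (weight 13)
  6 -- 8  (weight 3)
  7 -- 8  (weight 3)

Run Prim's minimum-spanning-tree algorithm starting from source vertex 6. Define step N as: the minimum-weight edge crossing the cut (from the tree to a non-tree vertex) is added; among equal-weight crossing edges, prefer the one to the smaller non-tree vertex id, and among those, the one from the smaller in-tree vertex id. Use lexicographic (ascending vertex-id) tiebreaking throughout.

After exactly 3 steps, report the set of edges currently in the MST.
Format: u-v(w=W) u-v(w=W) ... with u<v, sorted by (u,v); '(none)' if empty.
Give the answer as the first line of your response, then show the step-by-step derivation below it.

4-7(w=2) 6-8(w=3) 7-8(w=3)

step 1: add edge 6-8 (w=3); MST = {6-8(w=3)}
step 2: add edge 7-8 (w=3); MST = {6-8(w=3) 7-8(w=3)}
step 3: add edge 4-7 (w=2); MST = {4-7(w=2) 6-8(w=3) 7-8(w=3)}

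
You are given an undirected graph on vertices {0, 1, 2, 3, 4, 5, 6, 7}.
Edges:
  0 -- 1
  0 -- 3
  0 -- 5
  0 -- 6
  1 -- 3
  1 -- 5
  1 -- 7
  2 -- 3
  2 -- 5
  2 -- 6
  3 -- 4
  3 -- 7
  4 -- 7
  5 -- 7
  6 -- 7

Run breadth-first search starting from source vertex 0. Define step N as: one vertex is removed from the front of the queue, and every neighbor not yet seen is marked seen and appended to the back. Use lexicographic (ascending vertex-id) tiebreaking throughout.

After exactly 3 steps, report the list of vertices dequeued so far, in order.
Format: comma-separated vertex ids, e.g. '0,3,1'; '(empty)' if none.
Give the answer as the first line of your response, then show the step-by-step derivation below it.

0,1,3

step 1: dequeue 0; queue=[1,3,5,6]; order=0
step 2: dequeue 1; queue=[3,5,6,7]; order=0,1
step 3: dequeue 3; queue=[5,6,7,2,4]; order=0,1,3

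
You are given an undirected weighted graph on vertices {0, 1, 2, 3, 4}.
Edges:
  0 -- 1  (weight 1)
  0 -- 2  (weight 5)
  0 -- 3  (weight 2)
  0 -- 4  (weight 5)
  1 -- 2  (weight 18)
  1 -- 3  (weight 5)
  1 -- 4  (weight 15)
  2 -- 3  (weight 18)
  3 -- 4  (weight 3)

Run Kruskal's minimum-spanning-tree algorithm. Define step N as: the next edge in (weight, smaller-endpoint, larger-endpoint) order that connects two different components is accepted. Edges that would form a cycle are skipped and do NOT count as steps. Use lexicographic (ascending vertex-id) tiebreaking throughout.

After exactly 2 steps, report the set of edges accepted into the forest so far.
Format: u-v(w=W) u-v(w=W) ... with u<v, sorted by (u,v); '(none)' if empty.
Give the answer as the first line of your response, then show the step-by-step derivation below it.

0-1(w=1) 0-3(w=2)

step 1: add edge 0-1 (w=1); MST = {0-1(w=1)}
step 2: add edge 0-3 (w=2); MST = {0-1(w=1) 0-3(w=2)}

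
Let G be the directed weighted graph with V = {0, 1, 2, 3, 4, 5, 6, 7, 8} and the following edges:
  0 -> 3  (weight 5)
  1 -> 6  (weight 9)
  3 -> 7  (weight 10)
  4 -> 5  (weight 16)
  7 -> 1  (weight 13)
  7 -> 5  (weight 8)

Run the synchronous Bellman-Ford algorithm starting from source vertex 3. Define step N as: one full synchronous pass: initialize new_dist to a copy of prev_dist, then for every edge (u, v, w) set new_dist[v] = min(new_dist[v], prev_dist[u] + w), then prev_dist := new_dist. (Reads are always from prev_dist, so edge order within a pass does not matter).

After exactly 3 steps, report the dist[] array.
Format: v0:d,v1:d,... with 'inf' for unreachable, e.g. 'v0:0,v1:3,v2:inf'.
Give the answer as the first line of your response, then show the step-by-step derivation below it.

v0:inf,v1:23,v2:inf,v3:0,v4:inf,v5:18,v6:32,v7:10,v8:inf

step 1: dist = v0:inf,v1:inf,v2:inf,v3:0,v4:inf,v5:inf,v6:inf,v7:10,v8:inf
step 2: dist = v0:inf,v1:23,v2:inf,v3:0,v4:inf,v5:18,v6:inf,v7:10,v8:inf
step 3: dist = v0:inf,v1:23,v2:inf,v3:0,v4:inf,v5:18,v6:32,v7:10,v8:inf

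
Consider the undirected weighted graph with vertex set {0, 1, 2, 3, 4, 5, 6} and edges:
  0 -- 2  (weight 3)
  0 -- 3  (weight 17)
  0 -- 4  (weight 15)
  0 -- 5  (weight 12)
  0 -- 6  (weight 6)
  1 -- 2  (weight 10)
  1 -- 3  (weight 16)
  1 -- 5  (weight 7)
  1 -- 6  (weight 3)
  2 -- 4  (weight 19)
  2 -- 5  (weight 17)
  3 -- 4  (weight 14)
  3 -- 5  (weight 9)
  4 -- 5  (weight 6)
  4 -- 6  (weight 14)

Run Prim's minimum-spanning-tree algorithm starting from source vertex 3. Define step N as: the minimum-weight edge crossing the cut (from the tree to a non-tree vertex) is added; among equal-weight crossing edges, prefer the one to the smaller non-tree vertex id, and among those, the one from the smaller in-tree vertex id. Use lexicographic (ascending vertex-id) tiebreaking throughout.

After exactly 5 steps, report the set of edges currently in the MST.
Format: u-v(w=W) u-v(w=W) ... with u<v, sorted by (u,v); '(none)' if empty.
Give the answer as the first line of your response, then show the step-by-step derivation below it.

0-6(w=6) 1-5(w=7) 1-6(w=3) 3-5(w=9) 4-5(w=6)

step 1: add edge 3-5 (w=9); MST = {3-5(w=9)}
step 2: add edge 4-5 (w=6); MST = {3-5(w=9) 4-5(w=6)}
step 3: add edge 1-5 (w=7); MST = {1-5(w=7) 3-5(w=9) 4-5(w=6)}
step 4: add edge 1-6 (w=3); MST = {1-5(w=7) 1-6(w=3) 3-5(w=9) 4-5(w=6)}
step 5: add edge 0-6 (w=6); MST = {0-6(w=6) 1-5(w=7) 1-6(w=3) 3-5(w=9) 4-5(w=6)}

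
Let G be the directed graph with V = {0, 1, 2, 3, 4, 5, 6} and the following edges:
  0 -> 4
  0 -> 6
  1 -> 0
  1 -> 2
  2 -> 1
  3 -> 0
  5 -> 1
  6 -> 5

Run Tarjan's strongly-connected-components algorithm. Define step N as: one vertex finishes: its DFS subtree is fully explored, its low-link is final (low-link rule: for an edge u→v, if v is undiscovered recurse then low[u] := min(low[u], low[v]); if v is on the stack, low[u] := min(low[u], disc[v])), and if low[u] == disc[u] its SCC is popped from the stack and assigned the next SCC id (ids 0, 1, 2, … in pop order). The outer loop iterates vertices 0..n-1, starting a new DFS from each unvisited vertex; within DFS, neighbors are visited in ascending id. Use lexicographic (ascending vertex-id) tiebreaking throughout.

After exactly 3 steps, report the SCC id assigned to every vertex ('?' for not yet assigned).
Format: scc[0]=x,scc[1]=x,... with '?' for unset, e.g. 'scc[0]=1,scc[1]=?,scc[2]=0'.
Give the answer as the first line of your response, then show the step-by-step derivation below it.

scc[0]=?,scc[1]=?,scc[2]=?,scc[3]=?,scc[4]=0,scc[5]=?,scc[6]=?

step 1: low=(low[0]=0,low[1]=?,low[2]=?,low[3]=?,low[4]=1,low[5]=?,low[6]=?); scc=(scc[0]=?,scc[1]=?,scc[2]=?,scc[3]=?,scc[4]=0,scc[5]=?,scc[6]=?)
step 2: low=(low[0]=0,low[1]=0,low[2]=4,low[3]=?,low[4]=1,low[5]=3,low[6]=2); scc=(scc[0]=?,scc[1]=?,scc[2]=?,scc[3]=?,scc[4]=0,scc[5]=?,scc[6]=?)
step 3: low=(low[0]=0,low[1]=0,low[2]=4,low[3]=?,low[4]=1,low[5]=3,low[6]=2); scc=(scc[0]=?,scc[1]=?,scc[2]=?,scc[3]=?,scc[4]=0,scc[5]=?,scc[6]=?)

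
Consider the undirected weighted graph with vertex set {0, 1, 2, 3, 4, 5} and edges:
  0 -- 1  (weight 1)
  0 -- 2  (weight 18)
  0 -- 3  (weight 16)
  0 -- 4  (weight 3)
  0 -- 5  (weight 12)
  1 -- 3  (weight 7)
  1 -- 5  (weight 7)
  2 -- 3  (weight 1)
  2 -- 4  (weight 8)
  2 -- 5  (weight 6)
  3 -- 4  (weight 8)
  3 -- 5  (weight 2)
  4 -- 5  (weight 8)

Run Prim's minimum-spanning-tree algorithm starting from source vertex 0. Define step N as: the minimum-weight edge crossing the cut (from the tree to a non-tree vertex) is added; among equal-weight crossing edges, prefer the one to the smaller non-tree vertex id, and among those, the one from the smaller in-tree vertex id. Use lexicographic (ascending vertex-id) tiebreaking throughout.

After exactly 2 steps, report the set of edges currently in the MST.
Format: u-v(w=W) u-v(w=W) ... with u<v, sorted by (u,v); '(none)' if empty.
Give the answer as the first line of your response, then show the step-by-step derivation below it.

0-1(w=1) 0-4(w=3)

step 1: add edge 0-1 (w=1); MST = {0-1(w=1)}
step 2: add edge 0-4 (w=3); MST = {0-1(w=1) 0-4(w=3)}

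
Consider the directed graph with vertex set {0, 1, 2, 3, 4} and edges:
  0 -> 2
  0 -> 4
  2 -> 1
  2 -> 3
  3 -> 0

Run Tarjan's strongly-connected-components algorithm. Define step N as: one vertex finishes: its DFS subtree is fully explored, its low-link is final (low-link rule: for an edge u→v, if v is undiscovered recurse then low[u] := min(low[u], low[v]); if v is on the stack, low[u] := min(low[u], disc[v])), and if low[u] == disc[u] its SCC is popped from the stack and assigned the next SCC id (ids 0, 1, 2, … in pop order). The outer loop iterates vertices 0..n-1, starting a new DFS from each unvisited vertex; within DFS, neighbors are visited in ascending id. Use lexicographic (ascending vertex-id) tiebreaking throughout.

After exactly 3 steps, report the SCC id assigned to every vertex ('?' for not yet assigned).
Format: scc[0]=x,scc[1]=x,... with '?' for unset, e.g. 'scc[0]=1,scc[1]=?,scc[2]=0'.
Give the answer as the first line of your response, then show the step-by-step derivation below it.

scc[0]=?,scc[1]=0,scc[2]=?,scc[3]=?,scc[4]=?

step 1: low=(low[0]=0,low[1]=2,low[2]=1,low[3]=?,low[4]=?); scc=(scc[0]=?,scc[1]=0,scc[2]=?,scc[3]=?,scc[4]=?)
step 2: low=(low[0]=0,low[1]=2,low[2]=1,low[3]=0,low[4]=?); scc=(scc[0]=?,scc[1]=0,scc[2]=?,scc[3]=?,scc[4]=?)
step 3: low=(low[0]=0,low[1]=2,low[2]=0,low[3]=0,low[4]=?); scc=(scc[0]=?,scc[1]=0,scc[2]=?,scc[3]=?,scc[4]=?)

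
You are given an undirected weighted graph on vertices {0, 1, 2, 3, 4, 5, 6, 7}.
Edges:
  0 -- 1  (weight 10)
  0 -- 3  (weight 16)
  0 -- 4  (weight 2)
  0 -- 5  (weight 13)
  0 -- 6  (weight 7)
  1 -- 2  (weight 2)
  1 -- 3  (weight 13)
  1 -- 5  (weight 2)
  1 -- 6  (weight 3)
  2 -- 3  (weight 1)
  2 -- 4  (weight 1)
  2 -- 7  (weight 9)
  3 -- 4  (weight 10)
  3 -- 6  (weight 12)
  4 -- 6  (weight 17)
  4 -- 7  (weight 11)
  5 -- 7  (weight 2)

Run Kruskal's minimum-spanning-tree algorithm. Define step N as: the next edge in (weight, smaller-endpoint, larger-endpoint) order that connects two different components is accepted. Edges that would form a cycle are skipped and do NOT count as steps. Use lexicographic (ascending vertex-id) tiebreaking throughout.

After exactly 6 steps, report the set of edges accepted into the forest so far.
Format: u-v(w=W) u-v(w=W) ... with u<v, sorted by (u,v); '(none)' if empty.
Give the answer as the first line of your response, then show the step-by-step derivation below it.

0-4(w=2) 1-2(w=2) 1-5(w=2) 2-3(w=1) 2-4(w=1) 5-7(w=2)

step 1: add edge 2-3 (w=1); MST = {2-3(w=1)}
step 2: add edge 2-4 (w=1); MST = {2-3(w=1) 2-4(w=1)}
step 3: add edge 0-4 (w=2); MST = {0-4(w=2) 2-3(w=1) 2-4(w=1)}
step 4: add edge 1-2 (w=2); MST = {0-4(w=2) 1-2(w=2) 2-3(w=1) 2-4(w=1)}
step 5: add edge 1-5 (w=2); MST = {0-4(w=2) 1-2(w=2) 1-5(w=2) 2-3(w=1) 2-4(w=1)}
step 6: add edge 5-7 (w=2); MST = {0-4(w=2) 1-2(w=2) 1-5(w=2) 2-3(w=1) 2-4(w=1) 5-7(w=2)}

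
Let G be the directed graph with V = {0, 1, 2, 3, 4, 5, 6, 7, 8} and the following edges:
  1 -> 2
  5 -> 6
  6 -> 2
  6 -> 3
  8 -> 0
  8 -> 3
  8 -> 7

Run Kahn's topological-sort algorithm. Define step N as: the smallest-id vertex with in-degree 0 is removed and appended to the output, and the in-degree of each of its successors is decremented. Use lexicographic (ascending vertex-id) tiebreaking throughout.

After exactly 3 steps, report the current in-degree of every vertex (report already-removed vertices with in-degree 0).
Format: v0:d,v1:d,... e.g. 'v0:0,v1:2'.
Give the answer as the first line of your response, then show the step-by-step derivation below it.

v0:1,v1:0,v2:1,v3:2,v4:0,v5:0,v6:0,v7:1,v8:0

step 1: output 1; order=[1]; indeg=(1,0,1,2,0,0,1,1,0)
step 2: output 4; order=[1,4]; indeg=(1,0,1,2,0,0,1,1,0)
step 3: output 5; order=[1,4,5]; indeg=(1,0,1,2,0,0,0,1,0)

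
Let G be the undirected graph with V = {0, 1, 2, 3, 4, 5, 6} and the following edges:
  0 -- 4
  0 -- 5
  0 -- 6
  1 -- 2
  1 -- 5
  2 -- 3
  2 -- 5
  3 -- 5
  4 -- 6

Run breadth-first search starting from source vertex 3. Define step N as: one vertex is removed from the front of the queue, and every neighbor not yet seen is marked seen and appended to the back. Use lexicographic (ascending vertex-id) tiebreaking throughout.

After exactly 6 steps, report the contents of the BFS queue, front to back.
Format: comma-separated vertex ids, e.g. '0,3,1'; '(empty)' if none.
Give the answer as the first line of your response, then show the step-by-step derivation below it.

6

step 1: dequeue 3; queue=[2,5]; order=3
step 2: dequeue 2; queue=[5,1]; order=3,2
step 3: dequeue 5; queue=[1,0]; order=3,2,5
step 4: dequeue 1; queue=[0]; order=3,2,5,1
step 5: dequeue 0; queue=[4,6]; order=3,2,5,1,0
step 6: dequeue 4; queue=[6]; order=3,2,5,1,0,4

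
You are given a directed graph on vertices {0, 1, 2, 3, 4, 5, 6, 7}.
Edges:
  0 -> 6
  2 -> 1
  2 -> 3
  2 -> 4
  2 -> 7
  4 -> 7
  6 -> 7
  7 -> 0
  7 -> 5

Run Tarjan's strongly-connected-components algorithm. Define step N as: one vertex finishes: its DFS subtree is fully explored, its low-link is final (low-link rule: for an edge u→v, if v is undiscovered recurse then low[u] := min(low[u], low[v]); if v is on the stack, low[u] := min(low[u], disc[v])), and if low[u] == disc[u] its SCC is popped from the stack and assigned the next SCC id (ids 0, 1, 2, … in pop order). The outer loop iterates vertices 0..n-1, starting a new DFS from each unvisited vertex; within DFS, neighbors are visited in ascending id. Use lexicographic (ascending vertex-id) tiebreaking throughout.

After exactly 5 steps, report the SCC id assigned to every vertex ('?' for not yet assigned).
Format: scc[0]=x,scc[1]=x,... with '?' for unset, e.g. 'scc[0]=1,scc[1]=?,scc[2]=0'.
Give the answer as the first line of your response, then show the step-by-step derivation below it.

scc[0]=1,scc[1]=2,scc[2]=?,scc[3]=?,scc[4]=?,scc[5]=0,scc[6]=1,scc[7]=1

step 1: low=(low[0]=0,low[1]=?,low[2]=?,low[3]=?,low[4]=?,low[5]=3,low[6]=1,low[7]=0); scc=(scc[0]=?,scc[1]=?,scc[2]=?,scc[3]=?,scc[4]=?,scc[5]=0,scc[6]=?,scc[7]=?)
step 2: low=(low[0]=0,low[1]=?,low[2]=?,low[3]=?,low[4]=?,low[5]=3,low[6]=1,low[7]=0); scc=(scc[0]=?,scc[1]=?,scc[2]=?,scc[3]=?,scc[4]=?,scc[5]=0,scc[6]=?,scc[7]=?)
step 3: low=(low[0]=0,low[1]=?,low[2]=?,low[3]=?,low[4]=?,low[5]=3,low[6]=0,low[7]=0); scc=(scc[0]=?,scc[1]=?,scc[2]=?,scc[3]=?,scc[4]=?,scc[5]=0,scc[6]=?,scc[7]=?)
step 4: low=(low[0]=0,low[1]=?,low[2]=?,low[3]=?,low[4]=?,low[5]=3,low[6]=0,low[7]=0); scc=(scc[0]=1,scc[1]=?,scc[2]=?,scc[3]=?,scc[4]=?,scc[5]=0,scc[6]=1,scc[7]=1)
step 5: low=(low[0]=0,low[1]=4,low[2]=?,low[3]=?,low[4]=?,low[5]=3,low[6]=0,low[7]=0); scc=(scc[0]=1,scc[1]=2,scc[2]=?,scc[3]=?,scc[4]=?,scc[5]=0,scc[6]=1,scc[7]=1)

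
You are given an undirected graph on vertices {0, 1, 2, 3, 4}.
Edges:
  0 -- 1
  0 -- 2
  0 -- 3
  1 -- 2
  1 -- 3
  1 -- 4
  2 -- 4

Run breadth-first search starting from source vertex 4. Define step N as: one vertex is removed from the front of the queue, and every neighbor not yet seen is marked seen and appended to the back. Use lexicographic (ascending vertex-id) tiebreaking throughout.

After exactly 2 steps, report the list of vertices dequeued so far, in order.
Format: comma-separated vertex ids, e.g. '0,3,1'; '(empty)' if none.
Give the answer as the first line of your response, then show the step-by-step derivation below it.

4,1

step 1: dequeue 4; queue=[1,2]; order=4
step 2: dequeue 1; queue=[2,0,3]; order=4,1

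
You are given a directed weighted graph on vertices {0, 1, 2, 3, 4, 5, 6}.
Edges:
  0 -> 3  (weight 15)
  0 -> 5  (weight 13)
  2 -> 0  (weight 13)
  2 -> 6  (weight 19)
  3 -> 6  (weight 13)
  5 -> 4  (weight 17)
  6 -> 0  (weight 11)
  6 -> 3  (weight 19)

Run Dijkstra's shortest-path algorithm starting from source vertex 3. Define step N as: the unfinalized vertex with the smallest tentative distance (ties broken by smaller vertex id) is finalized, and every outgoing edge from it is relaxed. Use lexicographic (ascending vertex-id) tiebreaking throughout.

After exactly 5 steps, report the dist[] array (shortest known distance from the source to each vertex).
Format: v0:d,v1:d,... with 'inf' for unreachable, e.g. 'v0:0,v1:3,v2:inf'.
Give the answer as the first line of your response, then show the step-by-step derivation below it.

v0:24,v1:inf,v2:inf,v3:0,v4:54,v5:37,v6:13

step 1: dist = v0:inf,v1:inf,v2:inf,v3:0,v4:inf,v5:inf,v6:13
step 2: dist = v0:24,v1:inf,v2:inf,v3:0,v4:inf,v5:inf,v6:13
step 3: dist = v0:24,v1:inf,v2:inf,v3:0,v4:inf,v5:37,v6:13
step 4: dist = v0:24,v1:inf,v2:inf,v3:0,v4:54,v5:37,v6:13
step 5: dist = v0:24,v1:inf,v2:inf,v3:0,v4:54,v5:37,v6:13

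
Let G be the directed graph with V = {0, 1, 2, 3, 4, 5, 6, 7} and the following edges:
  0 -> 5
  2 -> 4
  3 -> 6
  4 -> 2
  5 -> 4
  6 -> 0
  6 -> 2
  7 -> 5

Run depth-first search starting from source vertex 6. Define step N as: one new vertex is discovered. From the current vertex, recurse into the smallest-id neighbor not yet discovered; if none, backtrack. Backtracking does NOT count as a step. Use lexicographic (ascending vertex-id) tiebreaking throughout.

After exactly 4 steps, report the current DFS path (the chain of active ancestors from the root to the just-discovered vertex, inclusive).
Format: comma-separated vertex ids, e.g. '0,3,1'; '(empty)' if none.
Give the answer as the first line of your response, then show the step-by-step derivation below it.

6,0,5,4

step 1: discover 6; path=6; order=6
step 2: discover 0; path=6>0; order=6,0
step 3: discover 5; path=6>0>5; order=6,0,5
step 4: discover 4; path=6>0>5>4; order=6,0,5,4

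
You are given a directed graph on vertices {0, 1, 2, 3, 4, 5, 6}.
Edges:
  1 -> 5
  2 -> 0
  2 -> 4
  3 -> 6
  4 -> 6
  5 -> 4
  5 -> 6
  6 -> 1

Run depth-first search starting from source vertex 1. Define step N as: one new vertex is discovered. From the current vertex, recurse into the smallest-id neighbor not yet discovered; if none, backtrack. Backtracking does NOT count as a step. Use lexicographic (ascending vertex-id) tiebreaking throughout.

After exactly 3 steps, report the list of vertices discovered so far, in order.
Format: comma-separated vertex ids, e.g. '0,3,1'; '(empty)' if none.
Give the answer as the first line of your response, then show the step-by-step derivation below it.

1,5,4

step 1: discover 1; path=1; order=1
step 2: discover 5; path=1>5; order=1,5
step 3: discover 4; path=1>5>4; order=1,5,4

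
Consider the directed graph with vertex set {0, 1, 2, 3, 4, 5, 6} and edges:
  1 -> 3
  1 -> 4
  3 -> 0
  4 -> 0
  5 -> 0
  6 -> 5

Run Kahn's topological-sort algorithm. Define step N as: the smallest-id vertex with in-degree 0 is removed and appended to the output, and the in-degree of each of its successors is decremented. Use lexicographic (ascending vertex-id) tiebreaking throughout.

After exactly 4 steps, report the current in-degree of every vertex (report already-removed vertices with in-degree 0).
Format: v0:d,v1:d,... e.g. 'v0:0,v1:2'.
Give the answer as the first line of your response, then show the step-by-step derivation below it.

v0:1,v1:0,v2:0,v3:0,v4:0,v5:1,v6:0

step 1: output 1; order=[1]; indeg=(3,0,0,0,0,1,0)
step 2: output 2; order=[1,2]; indeg=(3,0,0,0,0,1,0)
step 3: output 3; order=[1,2,3]; indeg=(2,0,0,0,0,1,0)
step 4: output 4; order=[1,2,3,4]; indeg=(1,0,0,0,0,1,0)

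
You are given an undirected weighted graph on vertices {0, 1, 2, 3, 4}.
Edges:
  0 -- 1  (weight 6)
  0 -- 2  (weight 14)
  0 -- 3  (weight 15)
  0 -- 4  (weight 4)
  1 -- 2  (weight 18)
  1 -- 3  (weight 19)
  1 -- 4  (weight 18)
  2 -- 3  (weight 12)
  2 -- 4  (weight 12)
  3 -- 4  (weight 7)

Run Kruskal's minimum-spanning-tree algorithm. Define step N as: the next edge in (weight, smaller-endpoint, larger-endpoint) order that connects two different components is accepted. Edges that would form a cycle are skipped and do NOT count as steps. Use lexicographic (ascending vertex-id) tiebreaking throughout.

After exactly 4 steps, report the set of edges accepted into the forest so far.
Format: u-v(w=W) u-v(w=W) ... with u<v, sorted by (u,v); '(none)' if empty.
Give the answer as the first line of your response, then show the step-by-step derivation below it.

0-1(w=6) 0-4(w=4) 2-3(w=12) 3-4(w=7)

step 1: add edge 0-4 (w=4); MST = {0-4(w=4)}
step 2: add edge 0-1 (w=6); MST = {0-1(w=6) 0-4(w=4)}
step 3: add edge 3-4 (w=7); MST = {0-1(w=6) 0-4(w=4) 3-4(w=7)}
step 4: add edge 2-3 (w=12); MST = {0-1(w=6) 0-4(w=4) 2-3(w=12) 3-4(w=7)}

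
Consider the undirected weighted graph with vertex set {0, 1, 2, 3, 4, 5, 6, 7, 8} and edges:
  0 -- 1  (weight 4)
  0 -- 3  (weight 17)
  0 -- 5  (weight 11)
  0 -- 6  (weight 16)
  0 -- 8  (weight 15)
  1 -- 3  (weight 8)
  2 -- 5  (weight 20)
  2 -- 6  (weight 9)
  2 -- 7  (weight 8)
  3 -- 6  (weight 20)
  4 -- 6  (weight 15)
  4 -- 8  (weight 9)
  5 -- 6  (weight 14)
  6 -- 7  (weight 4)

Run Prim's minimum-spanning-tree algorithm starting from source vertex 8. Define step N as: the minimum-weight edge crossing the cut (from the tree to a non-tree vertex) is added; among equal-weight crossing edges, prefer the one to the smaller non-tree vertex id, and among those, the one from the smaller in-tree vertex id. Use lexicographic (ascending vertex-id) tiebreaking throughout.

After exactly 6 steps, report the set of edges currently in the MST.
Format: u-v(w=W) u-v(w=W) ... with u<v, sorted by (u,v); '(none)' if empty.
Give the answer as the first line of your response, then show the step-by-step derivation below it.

0-1(w=4) 0-5(w=11) 0-8(w=15) 1-3(w=8) 4-8(w=9) 5-6(w=14)

step 1: add edge 4-8 (w=9); MST = {4-8(w=9)}
step 2: add edge 0-8 (w=15); MST = {0-8(w=15) 4-8(w=9)}
step 3: add edge 0-1 (w=4); MST = {0-1(w=4) 0-8(w=15) 4-8(w=9)}
step 4: add edge 1-3 (w=8); MST = {0-1(w=4) 0-8(w=15) 1-3(w=8) 4-8(w=9)}
step 5: add edge 0-5 (w=11); MST = {0-1(w=4) 0-5(w=11) 0-8(w=15) 1-3(w=8) 4-8(w=9)}
step 6: add edge 5-6 (w=14); MST = {0-1(w=4) 0-5(w=11) 0-8(w=15) 1-3(w=8) 4-8(w=9) 5-6(w=14)}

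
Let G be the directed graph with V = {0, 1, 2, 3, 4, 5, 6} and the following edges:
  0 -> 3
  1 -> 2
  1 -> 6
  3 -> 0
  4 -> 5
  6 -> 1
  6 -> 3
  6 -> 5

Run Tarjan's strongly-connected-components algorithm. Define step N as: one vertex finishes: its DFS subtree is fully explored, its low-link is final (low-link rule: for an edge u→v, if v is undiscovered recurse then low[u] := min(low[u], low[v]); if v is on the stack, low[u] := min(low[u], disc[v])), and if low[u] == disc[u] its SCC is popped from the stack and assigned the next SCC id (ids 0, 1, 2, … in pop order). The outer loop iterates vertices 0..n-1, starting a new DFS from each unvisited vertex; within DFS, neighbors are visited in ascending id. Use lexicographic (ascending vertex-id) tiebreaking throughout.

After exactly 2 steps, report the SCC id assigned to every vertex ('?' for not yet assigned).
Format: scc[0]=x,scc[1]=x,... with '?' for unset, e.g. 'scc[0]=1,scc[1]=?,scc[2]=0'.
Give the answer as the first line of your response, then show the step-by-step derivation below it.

scc[0]=0,scc[1]=?,scc[2]=?,scc[3]=0,scc[4]=?,scc[5]=?,scc[6]=?

step 1: low=(low[0]=0,low[1]=?,low[2]=?,low[3]=0,low[4]=?,low[5]=?,low[6]=?); scc=(scc[0]=?,scc[1]=?,scc[2]=?,scc[3]=?,scc[4]=?,scc[5]=?,scc[6]=?)
step 2: low=(low[0]=0,low[1]=?,low[2]=?,low[3]=0,low[4]=?,low[5]=?,low[6]=?); scc=(scc[0]=0,scc[1]=?,scc[2]=?,scc[3]=0,scc[4]=?,scc[5]=?,scc[6]=?)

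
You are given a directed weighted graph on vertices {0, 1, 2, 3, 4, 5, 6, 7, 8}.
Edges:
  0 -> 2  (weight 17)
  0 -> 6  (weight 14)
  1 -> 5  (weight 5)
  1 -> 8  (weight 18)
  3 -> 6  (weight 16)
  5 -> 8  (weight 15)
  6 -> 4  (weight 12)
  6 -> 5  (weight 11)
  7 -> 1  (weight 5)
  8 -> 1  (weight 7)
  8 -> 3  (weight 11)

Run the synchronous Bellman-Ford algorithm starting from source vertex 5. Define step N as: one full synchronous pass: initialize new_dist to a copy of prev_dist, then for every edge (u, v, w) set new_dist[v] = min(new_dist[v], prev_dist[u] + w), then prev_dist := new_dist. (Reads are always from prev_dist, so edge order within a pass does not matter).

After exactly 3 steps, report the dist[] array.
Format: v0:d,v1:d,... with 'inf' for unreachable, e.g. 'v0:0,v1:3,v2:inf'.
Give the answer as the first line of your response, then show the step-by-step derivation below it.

v0:inf,v1:22,v2:inf,v3:26,v4:inf,v5:0,v6:42,v7:inf,v8:15

step 1: dist = v0:inf,v1:inf,v2:inf,v3:inf,v4:inf,v5:0,v6:inf,v7:inf,v8:15
step 2: dist = v0:inf,v1:22,v2:inf,v3:26,v4:inf,v5:0,v6:inf,v7:inf,v8:15
step 3: dist = v0:inf,v1:22,v2:inf,v3:26,v4:inf,v5:0,v6:42,v7:inf,v8:15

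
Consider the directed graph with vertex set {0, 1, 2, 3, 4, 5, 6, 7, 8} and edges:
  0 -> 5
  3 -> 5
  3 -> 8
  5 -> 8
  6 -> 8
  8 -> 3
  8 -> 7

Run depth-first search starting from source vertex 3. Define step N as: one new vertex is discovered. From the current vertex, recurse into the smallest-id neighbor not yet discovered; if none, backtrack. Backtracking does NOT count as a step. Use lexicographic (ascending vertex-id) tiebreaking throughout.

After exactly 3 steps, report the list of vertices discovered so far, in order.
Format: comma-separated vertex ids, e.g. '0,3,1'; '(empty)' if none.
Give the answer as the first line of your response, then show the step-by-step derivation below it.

3,5,8

step 1: discover 3; path=3; order=3
step 2: discover 5; path=3>5; order=3,5
step 3: discover 8; path=3>5>8; order=3,5,8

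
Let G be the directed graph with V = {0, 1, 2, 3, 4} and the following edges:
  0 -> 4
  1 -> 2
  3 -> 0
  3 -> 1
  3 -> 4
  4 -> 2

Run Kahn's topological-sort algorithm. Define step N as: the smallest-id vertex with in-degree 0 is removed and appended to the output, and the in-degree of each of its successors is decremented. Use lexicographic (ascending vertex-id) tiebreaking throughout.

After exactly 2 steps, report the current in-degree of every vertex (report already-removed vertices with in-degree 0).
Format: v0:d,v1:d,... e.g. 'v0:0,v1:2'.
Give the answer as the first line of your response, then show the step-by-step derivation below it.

v0:0,v1:0,v2:2,v3:0,v4:0

step 1: output 3; order=[3]; indeg=(0,0,2,0,1)
step 2: output 0; order=[3,0]; indeg=(0,0,2,0,0)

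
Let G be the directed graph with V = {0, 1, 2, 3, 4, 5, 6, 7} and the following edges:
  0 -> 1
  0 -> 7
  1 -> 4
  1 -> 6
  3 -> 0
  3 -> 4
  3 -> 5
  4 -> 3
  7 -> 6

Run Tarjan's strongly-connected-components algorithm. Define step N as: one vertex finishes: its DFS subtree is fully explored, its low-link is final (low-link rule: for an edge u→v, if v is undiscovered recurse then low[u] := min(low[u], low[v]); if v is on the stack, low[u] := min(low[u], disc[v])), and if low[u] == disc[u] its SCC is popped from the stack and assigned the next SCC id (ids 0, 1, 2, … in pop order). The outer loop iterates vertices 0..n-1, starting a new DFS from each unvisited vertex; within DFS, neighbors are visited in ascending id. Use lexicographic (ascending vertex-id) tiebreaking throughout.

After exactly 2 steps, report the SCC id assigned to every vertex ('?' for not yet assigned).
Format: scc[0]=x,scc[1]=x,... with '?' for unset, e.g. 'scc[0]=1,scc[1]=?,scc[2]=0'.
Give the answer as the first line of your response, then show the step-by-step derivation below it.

scc[0]=?,scc[1]=?,scc[2]=?,scc[3]=?,scc[4]=?,scc[5]=0,scc[6]=?,scc[7]=?

step 1: low=(low[0]=0,low[1]=1,low[2]=?,low[3]=0,low[4]=2,low[5]=4,low[6]=?,low[7]=?); scc=(scc[0]=?,scc[1]=?,scc[2]=?,scc[3]=?,scc[4]=?,scc[5]=0,scc[6]=?,scc[7]=?)
step 2: low=(low[0]=0,low[1]=1,low[2]=?,low[3]=0,low[4]=2,low[5]=4,low[6]=?,low[7]=?); scc=(scc[0]=?,scc[1]=?,scc[2]=?,scc[3]=?,scc[4]=?,scc[5]=0,scc[6]=?,scc[7]=?)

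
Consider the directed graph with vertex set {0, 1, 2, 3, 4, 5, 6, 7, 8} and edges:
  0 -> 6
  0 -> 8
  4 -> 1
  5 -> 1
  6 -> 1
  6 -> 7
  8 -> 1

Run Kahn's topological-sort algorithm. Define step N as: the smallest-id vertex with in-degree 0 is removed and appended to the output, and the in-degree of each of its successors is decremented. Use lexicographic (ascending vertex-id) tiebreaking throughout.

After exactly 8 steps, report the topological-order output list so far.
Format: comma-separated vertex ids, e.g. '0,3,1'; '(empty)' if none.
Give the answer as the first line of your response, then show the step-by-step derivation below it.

0,2,3,4,5,6,7,8

step 1: output 0; order=[0]; indeg=(0,4,0,0,0,0,0,1,0)
step 2: output 2; order=[0,2]; indeg=(0,4,0,0,0,0,0,1,0)
step 3: output 3; order=[0,2,3]; indeg=(0,4,0,0,0,0,0,1,0)
step 4: output 4; order=[0,2,3,4]; indeg=(0,3,0,0,0,0,0,1,0)
step 5: output 5; order=[0,2,3,4,5]; indeg=(0,2,0,0,0,0,0,1,0)
step 6: output 6; order=[0,2,3,4,5,6]; indeg=(0,1,0,0,0,0,0,0,0)
step 7: output 7; order=[0,2,3,4,5,6,7]; indeg=(0,1,0,0,0,0,0,0,0)
step 8: output 8; order=[0,2,3,4,5,6,7,8]; indeg=(0,0,0,0,0,0,0,0,0)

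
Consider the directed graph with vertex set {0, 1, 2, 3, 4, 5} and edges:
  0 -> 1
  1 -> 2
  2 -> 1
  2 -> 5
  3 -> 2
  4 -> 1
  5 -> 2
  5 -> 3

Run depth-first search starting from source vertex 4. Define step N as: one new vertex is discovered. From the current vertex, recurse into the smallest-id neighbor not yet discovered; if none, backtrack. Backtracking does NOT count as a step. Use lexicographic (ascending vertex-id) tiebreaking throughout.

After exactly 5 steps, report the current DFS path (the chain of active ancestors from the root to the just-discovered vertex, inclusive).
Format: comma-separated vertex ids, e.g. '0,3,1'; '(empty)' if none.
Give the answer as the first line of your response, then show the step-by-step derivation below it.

4,1,2,5,3

step 1: discover 4; path=4; order=4
step 2: discover 1; path=4>1; order=4,1
step 3: discover 2; path=4>1>2; order=4,1,2
step 4: discover 5; path=4>1>2>5; order=4,1,2,5
step 5: discover 3; path=4>1>2>5>3; order=4,1,2,5,3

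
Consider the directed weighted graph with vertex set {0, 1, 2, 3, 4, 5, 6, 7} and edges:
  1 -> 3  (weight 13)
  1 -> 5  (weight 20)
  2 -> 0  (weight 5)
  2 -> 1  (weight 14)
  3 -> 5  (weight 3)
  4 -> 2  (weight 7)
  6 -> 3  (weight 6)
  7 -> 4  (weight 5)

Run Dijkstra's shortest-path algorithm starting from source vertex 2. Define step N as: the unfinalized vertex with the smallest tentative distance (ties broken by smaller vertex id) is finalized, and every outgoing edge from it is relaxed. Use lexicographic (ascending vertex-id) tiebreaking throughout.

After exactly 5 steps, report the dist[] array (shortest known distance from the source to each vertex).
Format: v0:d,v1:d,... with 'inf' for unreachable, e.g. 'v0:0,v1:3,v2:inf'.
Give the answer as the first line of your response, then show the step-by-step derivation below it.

v0:5,v1:14,v2:0,v3:27,v4:inf,v5:30,v6:inf,v7:inf

step 1: dist = v0:5,v1:14,v2:0,v3:inf,v4:inf,v5:inf,v6:inf,v7:inf
step 2: dist = v0:5,v1:14,v2:0,v3:inf,v4:inf,v5:inf,v6:inf,v7:inf
step 3: dist = v0:5,v1:14,v2:0,v3:27,v4:inf,v5:34,v6:inf,v7:inf
step 4: dist = v0:5,v1:14,v2:0,v3:27,v4:inf,v5:30,v6:inf,v7:inf
step 5: dist = v0:5,v1:14,v2:0,v3:27,v4:inf,v5:30,v6:inf,v7:inf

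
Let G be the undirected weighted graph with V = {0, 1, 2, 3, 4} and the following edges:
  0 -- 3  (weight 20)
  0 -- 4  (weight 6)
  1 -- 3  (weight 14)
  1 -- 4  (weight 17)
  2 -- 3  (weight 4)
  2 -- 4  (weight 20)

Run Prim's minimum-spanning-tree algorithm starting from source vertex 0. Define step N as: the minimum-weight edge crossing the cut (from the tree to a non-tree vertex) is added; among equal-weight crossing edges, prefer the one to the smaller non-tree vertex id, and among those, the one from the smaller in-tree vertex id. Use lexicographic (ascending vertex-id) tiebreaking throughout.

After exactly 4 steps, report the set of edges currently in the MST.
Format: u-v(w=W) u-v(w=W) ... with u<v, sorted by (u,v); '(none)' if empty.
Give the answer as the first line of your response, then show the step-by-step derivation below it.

0-4(w=6) 1-3(w=14) 1-4(w=17) 2-3(w=4)

step 1: add edge 0-4 (w=6); MST = {0-4(w=6)}
step 2: add edge 1-4 (w=17); MST = {0-4(w=6) 1-4(w=17)}
step 3: add edge 1-3 (w=14); MST = {0-4(w=6) 1-3(w=14) 1-4(w=17)}
step 4: add edge 2-3 (w=4); MST = {0-4(w=6) 1-3(w=14) 1-4(w=17) 2-3(w=4)}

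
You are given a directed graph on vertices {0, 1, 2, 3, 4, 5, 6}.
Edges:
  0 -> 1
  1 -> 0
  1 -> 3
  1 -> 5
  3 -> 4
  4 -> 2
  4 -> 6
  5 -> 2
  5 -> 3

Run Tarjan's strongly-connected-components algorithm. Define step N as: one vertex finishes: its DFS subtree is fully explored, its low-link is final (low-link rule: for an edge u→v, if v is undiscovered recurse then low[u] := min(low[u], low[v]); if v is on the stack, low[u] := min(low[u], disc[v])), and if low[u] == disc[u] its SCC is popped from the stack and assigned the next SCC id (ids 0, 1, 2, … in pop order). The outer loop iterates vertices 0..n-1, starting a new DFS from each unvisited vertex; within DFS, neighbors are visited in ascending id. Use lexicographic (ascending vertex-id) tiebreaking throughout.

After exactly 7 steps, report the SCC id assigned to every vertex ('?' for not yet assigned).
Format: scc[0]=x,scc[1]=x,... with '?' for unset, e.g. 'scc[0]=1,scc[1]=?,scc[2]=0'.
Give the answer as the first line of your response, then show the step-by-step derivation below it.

scc[0]=5,scc[1]=5,scc[2]=0,scc[3]=3,scc[4]=2,scc[5]=4,scc[6]=1

step 1: low=(low[0]=0,low[1]=0,low[2]=4,low[3]=2,low[4]=3,low[5]=?,low[6]=?); scc=(scc[0]=?,scc[1]=?,scc[2]=0,scc[3]=?,scc[4]=?,scc[5]=?,scc[6]=?)
step 2: low=(low[0]=0,low[1]=0,low[2]=4,low[3]=2,low[4]=3,low[5]=?,low[6]=5); scc=(scc[0]=?,scc[1]=?,scc[2]=0,scc[3]=?,scc[4]=?,scc[5]=?,scc[6]=1)
step 3: low=(low[0]=0,low[1]=0,low[2]=4,low[3]=2,low[4]=3,low[5]=?,low[6]=5); scc=(scc[0]=?,scc[1]=?,scc[2]=0,scc[3]=?,scc[4]=2,scc[5]=?,scc[6]=1)
step 4: low=(low[0]=0,low[1]=0,low[2]=4,low[3]=2,low[4]=3,low[5]=?,low[6]=5); scc=(scc[0]=?,scc[1]=?,scc[2]=0,scc[3]=3,scc[4]=2,scc[5]=?,scc[6]=1)
step 5: low=(low[0]=0,low[1]=0,low[2]=4,low[3]=2,low[4]=3,low[5]=6,low[6]=5); scc=(scc[0]=?,scc[1]=?,scc[2]=0,scc[3]=3,scc[4]=2,scc[5]=4,scc[6]=1)
step 6: low=(low[0]=0,low[1]=0,low[2]=4,low[3]=2,low[4]=3,low[5]=6,low[6]=5); scc=(scc[0]=?,scc[1]=?,scc[2]=0,scc[3]=3,scc[4]=2,scc[5]=4,scc[6]=1)
step 7: low=(low[0]=0,low[1]=0,low[2]=4,low[3]=2,low[4]=3,low[5]=6,low[6]=5); scc=(scc[0]=5,scc[1]=5,scc[2]=0,scc[3]=3,scc[4]=2,scc[5]=4,scc[6]=1)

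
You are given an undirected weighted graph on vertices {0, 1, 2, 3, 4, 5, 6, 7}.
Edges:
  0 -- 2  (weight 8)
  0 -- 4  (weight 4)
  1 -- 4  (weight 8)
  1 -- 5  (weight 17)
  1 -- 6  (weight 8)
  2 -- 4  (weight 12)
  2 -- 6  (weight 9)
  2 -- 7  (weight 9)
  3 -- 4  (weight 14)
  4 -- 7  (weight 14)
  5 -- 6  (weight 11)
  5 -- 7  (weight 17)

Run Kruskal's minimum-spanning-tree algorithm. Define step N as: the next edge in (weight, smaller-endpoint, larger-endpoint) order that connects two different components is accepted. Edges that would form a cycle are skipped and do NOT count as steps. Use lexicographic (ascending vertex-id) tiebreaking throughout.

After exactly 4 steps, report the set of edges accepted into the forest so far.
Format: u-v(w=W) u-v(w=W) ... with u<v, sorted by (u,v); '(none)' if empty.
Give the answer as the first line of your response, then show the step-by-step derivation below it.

0-2(w=8) 0-4(w=4) 1-4(w=8) 1-6(w=8)

step 1: add edge 0-4 (w=4); MST = {0-4(w=4)}
step 2: add edge 0-2 (w=8); MST = {0-2(w=8) 0-4(w=4)}
step 3: add edge 1-4 (w=8); MST = {0-2(w=8) 0-4(w=4) 1-4(w=8)}
step 4: add edge 1-6 (w=8); MST = {0-2(w=8) 0-4(w=4) 1-4(w=8) 1-6(w=8)}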